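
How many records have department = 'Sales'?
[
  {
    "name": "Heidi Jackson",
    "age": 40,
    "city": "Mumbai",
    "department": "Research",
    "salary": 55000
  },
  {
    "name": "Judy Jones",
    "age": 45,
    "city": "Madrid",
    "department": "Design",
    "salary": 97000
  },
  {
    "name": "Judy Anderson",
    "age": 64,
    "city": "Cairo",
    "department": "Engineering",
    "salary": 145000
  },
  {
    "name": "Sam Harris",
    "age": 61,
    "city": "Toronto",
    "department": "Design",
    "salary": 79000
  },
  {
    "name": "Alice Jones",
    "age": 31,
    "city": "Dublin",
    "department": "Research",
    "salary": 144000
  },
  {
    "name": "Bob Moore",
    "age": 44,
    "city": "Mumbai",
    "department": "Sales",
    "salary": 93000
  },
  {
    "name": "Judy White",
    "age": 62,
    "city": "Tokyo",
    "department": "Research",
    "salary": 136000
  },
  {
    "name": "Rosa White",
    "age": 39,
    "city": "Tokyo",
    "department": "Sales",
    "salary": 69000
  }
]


Data: 8 records
Condition: department = 'Sales'

Checking each record:
  Heidi Jackson: Research
  Judy Jones: Design
  Judy Anderson: Engineering
  Sam Harris: Design
  Alice Jones: Research
  Bob Moore: Sales MATCH
  Judy White: Research
  Rosa White: Sales MATCH

Count: 2

2


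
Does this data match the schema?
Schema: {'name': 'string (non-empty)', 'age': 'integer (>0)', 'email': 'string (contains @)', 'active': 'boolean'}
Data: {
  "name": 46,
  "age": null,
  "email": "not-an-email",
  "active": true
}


Validating each field against schema:
  name: FAIL (46 is not a string)
  age: FAIL (null is not an integer)
  email: FAIL ("not-an-email" does not contain @)
  active: OK (boolean)

Result: INVALID (3 errors: name, age, email)

INVALID (3 errors: name, age, email)


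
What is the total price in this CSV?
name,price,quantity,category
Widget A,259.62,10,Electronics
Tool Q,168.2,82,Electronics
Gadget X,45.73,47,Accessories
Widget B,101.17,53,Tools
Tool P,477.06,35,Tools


Computing total price:
Values: [259.62, 168.2, 45.73, 101.17, 477.06]
Sum = 1051.78

1051.78


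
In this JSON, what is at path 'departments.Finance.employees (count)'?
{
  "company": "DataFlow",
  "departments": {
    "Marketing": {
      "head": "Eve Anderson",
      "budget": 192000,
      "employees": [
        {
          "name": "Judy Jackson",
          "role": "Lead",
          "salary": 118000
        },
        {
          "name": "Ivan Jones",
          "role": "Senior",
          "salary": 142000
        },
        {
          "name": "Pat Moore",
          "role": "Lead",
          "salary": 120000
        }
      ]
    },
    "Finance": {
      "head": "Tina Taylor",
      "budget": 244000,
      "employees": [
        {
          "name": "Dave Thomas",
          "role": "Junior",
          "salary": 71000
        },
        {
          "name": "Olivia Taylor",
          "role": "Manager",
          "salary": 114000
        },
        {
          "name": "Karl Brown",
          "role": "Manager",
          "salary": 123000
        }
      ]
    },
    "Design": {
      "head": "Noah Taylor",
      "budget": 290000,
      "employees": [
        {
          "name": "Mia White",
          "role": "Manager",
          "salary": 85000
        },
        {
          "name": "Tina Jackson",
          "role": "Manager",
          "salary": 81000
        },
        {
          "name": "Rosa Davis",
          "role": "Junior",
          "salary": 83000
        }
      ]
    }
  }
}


Path: departments.Finance.employees (count)

Navigate:
  -> departments
  -> Finance
  -> employees (array, length 3)

3


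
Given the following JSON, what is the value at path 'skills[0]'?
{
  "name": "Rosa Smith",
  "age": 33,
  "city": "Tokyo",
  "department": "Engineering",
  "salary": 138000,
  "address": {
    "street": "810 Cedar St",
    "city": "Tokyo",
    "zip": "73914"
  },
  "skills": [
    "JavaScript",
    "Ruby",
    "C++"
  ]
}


Query: skills[0]
Path: skills -> first element
Value: JavaScript

JavaScript


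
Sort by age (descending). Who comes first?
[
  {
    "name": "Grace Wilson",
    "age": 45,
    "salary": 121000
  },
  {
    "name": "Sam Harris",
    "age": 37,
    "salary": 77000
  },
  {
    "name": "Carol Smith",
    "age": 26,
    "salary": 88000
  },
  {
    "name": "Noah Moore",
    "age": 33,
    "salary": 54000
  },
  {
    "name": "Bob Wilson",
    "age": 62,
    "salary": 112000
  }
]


Sort by: age (descending)

Sorted order:
  1. Bob Wilson (age = 62)
  2. Grace Wilson (age = 45)
  3. Sam Harris (age = 37)
  4. Noah Moore (age = 33)
  5. Carol Smith (age = 26)

First: Bob Wilson

Bob Wilson


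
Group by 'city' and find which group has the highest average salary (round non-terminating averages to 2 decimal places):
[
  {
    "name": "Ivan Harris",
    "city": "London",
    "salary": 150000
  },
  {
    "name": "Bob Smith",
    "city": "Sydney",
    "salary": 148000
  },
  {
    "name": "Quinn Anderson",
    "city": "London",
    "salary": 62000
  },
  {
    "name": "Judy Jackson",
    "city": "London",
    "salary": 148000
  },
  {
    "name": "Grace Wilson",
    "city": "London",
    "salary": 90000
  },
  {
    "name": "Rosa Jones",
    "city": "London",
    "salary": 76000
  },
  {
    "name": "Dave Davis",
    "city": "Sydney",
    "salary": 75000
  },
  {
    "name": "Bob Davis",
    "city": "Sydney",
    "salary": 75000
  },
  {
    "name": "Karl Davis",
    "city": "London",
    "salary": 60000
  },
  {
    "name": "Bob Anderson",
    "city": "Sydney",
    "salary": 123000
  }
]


Group by: city

Groups:
  London: 6 people, avg salary = 586000/6 ≈ $97666.67
  Sydney: 4 people, avg salary = 421000/4 = $105250

Highest average salary: Sydney ($105250)

Sydney ($105250)


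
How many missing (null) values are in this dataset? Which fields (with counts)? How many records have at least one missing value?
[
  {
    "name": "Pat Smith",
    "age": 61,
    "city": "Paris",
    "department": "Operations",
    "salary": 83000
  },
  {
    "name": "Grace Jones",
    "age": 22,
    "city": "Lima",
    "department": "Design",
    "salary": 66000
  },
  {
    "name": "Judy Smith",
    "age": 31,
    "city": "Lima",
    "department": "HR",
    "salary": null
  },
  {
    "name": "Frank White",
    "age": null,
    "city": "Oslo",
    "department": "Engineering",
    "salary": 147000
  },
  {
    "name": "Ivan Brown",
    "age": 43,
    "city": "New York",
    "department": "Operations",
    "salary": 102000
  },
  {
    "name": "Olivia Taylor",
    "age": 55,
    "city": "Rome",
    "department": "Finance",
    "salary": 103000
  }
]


Checking for missing (null) values in 6 records:

  Pat Smith: complete
  Grace Jones: complete
  Judy Smith: salary
  Frank White: age
  Ivan Brown: complete
  Olivia Taylor: complete

Per field:
  name: 0 missing
  age: 1 missing
  city: 0 missing
  department: 0 missing
  salary: 1 missing

Total missing values: 2
Records with any missing: 2

2 missing values (age: 1, salary: 1); 2 incomplete records


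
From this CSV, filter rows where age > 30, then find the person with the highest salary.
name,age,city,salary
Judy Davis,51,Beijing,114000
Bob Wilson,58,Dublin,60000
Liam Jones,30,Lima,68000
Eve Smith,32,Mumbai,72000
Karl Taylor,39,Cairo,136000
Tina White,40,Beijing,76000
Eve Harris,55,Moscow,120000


Filter: age > 30
Sort by: salary (descending)

Filtered records (6):
  Karl Taylor, age 39, salary $136000
  Eve Harris, age 55, salary $120000
  Judy Davis, age 51, salary $114000
  Tina White, age 40, salary $76000
  Eve Smith, age 32, salary $72000
  Bob Wilson, age 58, salary $60000

Highest salary: Karl Taylor ($136000)

Karl Taylor


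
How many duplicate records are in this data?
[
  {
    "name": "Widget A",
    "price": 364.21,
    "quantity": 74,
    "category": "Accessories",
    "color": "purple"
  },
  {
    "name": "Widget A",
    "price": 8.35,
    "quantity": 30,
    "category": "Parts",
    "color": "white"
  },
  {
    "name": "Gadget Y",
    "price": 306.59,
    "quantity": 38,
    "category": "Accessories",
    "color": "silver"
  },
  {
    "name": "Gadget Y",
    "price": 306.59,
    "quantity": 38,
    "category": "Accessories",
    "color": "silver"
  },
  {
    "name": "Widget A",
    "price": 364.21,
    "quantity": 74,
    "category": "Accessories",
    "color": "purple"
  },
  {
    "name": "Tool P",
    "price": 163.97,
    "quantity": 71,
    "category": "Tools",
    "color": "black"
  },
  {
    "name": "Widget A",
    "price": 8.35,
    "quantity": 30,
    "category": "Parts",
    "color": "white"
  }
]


Checking 7 records for duplicates:

  Row 1: Widget A ($364.21, qty 74)
  Row 2: Widget A ($8.35, qty 30)
  Row 3: Gadget Y ($306.59, qty 38)
  Row 4: Gadget Y ($306.59, qty 38) <-- DUPLICATE
  Row 5: Widget A ($364.21, qty 74) <-- DUPLICATE
  Row 6: Tool P ($163.97, qty 71)
  Row 7: Widget A ($8.35, qty 30) <-- DUPLICATE

Duplicates found: 3
Unique records: 4

3 duplicates, 4 unique


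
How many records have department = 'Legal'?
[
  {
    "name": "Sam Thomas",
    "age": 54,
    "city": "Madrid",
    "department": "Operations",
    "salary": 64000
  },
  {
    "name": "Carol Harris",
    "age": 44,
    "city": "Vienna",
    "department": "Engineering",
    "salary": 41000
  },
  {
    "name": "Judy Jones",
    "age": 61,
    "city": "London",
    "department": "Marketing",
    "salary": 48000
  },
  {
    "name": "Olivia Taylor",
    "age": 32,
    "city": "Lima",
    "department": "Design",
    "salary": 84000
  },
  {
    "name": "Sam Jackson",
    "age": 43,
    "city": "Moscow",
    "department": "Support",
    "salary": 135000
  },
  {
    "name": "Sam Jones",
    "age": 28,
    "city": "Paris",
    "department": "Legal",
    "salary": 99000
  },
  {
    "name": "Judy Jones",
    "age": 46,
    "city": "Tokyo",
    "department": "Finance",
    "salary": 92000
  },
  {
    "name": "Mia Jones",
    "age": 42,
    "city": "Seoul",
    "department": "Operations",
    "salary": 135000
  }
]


Data: 8 records
Condition: department = 'Legal'

Checking each record:
  Sam Thomas: Operations
  Carol Harris: Engineering
  Judy Jones: Marketing
  Olivia Taylor: Design
  Sam Jackson: Support
  Sam Jones: Legal MATCH
  Judy Jones: Finance
  Mia Jones: Operations

Count: 1

1


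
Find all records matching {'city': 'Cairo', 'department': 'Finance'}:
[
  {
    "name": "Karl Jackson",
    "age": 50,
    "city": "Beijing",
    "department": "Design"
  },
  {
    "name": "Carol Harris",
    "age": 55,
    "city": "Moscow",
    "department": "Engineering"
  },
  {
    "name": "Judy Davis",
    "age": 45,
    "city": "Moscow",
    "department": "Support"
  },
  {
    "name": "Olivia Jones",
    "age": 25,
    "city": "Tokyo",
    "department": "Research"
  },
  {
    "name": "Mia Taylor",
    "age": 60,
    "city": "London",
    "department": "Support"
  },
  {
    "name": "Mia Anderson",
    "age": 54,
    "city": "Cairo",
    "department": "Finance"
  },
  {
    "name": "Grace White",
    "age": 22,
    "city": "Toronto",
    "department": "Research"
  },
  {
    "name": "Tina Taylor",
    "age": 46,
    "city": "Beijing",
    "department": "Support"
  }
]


Search criteria: {'city': 'Cairo', 'department': 'Finance'}

Checking 8 records:
  Karl Jackson: {city: Beijing, department: Design}
  Carol Harris: {city: Moscow, department: Engineering}
  Judy Davis: {city: Moscow, department: Support}
  Olivia Jones: {city: Tokyo, department: Research}
  Mia Taylor: {city: London, department: Support}
  Mia Anderson: {city: Cairo, department: Finance} <-- MATCH
  Grace White: {city: Toronto, department: Research}
  Tina Taylor: {city: Beijing, department: Support}

Matches: ["Mia Anderson"]

["Mia Anderson"]


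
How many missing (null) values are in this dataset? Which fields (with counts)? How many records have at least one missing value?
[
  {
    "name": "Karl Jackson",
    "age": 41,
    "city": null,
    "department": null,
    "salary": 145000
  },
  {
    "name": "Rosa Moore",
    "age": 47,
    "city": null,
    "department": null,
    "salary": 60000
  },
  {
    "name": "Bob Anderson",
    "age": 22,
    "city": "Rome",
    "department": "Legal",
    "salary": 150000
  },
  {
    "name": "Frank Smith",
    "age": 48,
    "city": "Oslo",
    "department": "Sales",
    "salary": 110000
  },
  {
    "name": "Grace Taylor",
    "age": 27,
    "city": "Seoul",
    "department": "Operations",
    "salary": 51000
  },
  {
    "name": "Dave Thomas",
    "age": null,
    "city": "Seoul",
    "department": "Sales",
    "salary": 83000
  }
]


Checking for missing (null) values in 6 records:

  Karl Jackson: city, department
  Rosa Moore: city, department
  Bob Anderson: complete
  Frank Smith: complete
  Grace Taylor: complete
  Dave Thomas: age

Per field:
  name: 0 missing
  age: 1 missing
  city: 2 missing
  department: 2 missing
  salary: 0 missing

Total missing values: 5
Records with any missing: 3

5 missing values (age: 1, city: 2, department: 2); 3 incomplete records


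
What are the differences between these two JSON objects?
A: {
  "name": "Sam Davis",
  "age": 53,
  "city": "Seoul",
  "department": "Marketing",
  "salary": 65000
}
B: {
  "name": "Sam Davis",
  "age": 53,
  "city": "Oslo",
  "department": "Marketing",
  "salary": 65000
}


Comparing each field (in key order):
  name: same
  age: same
  city: DIFFERENT
  department: same
  salary: same
Differences:
  city: Seoul -> Oslo

1 field(s) changed

1 change: city


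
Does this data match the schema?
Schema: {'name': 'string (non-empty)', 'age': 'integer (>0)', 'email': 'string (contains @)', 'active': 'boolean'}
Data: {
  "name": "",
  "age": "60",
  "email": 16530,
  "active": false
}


Validating each field against schema:
  name: FAIL ("" is an empty string)
  age: FAIL ("60" is not an integer)
  email: FAIL (16530 is not a string)
  active: OK (boolean)

Result: INVALID (3 errors: name, age, email)

INVALID (3 errors: name, age, email)


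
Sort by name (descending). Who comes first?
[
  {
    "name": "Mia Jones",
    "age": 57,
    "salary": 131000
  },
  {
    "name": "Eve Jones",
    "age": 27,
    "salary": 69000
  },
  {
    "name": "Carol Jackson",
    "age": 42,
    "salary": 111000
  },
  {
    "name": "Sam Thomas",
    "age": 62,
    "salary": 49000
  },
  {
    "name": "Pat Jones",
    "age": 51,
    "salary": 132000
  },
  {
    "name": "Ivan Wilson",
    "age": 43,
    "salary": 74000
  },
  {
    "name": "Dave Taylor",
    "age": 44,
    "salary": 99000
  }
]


Sort by: name (descending)

Sorted order:
  1. Sam Thomas (name = Sam Thomas)
  2. Pat Jones (name = Pat Jones)
  3. Mia Jones (name = Mia Jones)
  4. Ivan Wilson (name = Ivan Wilson)
  5. Eve Jones (name = Eve Jones)
  6. Dave Taylor (name = Dave Taylor)
  7. Carol Jackson (name = Carol Jackson)

First: Sam Thomas

Sam Thomas


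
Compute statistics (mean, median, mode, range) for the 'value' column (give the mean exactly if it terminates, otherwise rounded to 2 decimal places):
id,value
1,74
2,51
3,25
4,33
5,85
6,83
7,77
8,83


Data: [74, 51, 25, 33, 85, 83, 77, 83]
Count: 8
Sum: 511
Mean: 511/8 = 63.875
Sorted: [25, 33, 51, 74, 77, 83, 83, 85]
Median: 75.5
Mode: 83 (2 times)
Range: 85 - 25 = 60
Min: 25, Max: 85

mean=63.875, median=75.5, mode=83, range=60


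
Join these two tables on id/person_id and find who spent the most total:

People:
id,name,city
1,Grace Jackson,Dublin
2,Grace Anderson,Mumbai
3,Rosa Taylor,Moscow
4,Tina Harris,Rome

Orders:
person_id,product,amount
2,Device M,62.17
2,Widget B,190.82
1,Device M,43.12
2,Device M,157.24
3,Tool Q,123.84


Join on: people.id = orders.person_id

Joined rows:
  Grace Anderson (Mumbai) bought Device M for $62.17
  Grace Anderson (Mumbai) bought Widget B for $190.82
  Grace Jackson (Dublin) bought Device M for $43.12
  Grace Anderson (Mumbai) bought Device M for $157.24
  Rosa Taylor (Moscow) bought Tool Q for $123.84

Total per person:
  Grace Anderson: $410.23
  Rosa Taylor: $123.84
  Grace Jackson: $43.12

Top spender: Grace Anderson ($410.23)

Grace Anderson ($410.23)


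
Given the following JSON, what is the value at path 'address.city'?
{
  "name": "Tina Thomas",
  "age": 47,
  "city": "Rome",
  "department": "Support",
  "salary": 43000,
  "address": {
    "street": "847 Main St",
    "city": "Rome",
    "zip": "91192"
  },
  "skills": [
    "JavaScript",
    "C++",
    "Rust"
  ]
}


Query: address.city
Path: address -> city
Value: Rome

Rome


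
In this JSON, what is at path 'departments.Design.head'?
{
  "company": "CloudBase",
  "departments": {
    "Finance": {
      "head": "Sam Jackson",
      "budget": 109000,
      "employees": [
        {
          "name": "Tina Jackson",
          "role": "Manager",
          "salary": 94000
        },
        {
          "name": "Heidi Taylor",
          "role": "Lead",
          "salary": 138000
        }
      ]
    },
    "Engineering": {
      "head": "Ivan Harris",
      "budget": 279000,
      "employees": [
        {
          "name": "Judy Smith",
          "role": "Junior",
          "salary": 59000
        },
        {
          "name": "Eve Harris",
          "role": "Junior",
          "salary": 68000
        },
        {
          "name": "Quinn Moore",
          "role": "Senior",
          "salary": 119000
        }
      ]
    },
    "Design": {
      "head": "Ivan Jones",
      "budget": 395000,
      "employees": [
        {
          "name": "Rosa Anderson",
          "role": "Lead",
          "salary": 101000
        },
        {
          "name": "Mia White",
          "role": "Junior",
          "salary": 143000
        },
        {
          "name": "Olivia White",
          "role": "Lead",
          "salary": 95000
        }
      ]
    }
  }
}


Path: departments.Design.head

Navigate:
  -> departments
  -> Design
  -> head = 'Ivan Jones'

Ivan Jones


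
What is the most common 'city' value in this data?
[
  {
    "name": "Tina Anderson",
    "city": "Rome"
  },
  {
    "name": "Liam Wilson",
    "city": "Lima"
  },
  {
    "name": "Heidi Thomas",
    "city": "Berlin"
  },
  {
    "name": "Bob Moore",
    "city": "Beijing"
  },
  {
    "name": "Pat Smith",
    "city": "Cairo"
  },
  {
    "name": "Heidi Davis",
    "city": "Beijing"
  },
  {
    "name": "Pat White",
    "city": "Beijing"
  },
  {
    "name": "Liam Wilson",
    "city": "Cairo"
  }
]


Counting 'city' values across 8 records:

  Beijing: 3 ###
  Cairo: 2 ##
  Rome: 1 #
  Lima: 1 #
  Berlin: 1 #

Most common: Beijing (3 times)

Beijing (3 times)


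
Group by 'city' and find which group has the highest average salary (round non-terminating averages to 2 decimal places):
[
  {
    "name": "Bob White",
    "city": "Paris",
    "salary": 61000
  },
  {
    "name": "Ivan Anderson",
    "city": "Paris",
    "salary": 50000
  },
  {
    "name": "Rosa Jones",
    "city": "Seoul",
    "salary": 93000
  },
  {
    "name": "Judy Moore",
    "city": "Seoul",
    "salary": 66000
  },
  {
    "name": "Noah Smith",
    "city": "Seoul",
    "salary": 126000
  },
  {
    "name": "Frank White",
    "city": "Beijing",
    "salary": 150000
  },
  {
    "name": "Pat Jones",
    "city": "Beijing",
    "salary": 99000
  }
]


Group by: city

Groups:
  Beijing: 2 people, avg salary = 249000/2 = $124500
  Paris: 2 people, avg salary = 111000/2 = $55500
  Seoul: 3 people, avg salary = 285000/3 = $95000

Highest average salary: Beijing ($124500)

Beijing ($124500)


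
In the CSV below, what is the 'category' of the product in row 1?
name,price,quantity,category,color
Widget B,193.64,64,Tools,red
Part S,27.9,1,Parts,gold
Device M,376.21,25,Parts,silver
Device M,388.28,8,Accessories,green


Query: Row 1 ('Widget B'), column 'category'
Value: Tools

Tools


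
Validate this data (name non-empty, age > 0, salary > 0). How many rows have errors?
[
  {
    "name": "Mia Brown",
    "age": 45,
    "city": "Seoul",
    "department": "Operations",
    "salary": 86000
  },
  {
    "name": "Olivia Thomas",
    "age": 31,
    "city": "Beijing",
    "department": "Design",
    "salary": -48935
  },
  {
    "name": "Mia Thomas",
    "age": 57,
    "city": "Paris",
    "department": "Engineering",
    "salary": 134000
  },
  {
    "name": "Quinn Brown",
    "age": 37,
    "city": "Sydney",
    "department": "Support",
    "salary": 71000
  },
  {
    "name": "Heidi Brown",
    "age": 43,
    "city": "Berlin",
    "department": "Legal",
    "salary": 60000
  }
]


Validating 5 records:
Rules: name non-empty, age > 0, salary > 0

  Row 1 (Mia Brown): OK
  Row 2 (Olivia Thomas): negative salary: -48935
  Row 3 (Mia Thomas): OK
  Row 4 (Quinn Brown): OK
  Row 5 (Heidi Brown): OK

Total errors: 1

1 errors


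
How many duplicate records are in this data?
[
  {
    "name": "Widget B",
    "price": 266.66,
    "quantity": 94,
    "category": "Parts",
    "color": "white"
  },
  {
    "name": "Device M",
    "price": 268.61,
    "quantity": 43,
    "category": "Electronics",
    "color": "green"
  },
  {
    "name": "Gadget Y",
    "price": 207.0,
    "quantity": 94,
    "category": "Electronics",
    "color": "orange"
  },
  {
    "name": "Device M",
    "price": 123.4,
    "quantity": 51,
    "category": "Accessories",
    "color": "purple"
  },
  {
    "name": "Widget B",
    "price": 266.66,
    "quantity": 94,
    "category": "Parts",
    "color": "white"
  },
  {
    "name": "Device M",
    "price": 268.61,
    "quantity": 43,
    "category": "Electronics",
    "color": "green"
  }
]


Checking 6 records for duplicates:

  Row 1: Widget B ($266.66, qty 94)
  Row 2: Device M ($268.61, qty 43)
  Row 3: Gadget Y ($207.0, qty 94)
  Row 4: Device M ($123.4, qty 51)
  Row 5: Widget B ($266.66, qty 94) <-- DUPLICATE
  Row 6: Device M ($268.61, qty 43) <-- DUPLICATE

Duplicates found: 2
Unique records: 4

2 duplicates, 4 unique


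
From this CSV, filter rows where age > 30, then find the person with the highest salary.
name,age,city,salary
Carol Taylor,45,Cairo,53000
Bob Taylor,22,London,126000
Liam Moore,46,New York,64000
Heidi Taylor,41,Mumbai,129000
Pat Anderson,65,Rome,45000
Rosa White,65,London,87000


Filter: age > 30
Sort by: salary (descending)

Filtered records (5):
  Heidi Taylor, age 41, salary $129000
  Rosa White, age 65, salary $87000
  Liam Moore, age 46, salary $64000
  Carol Taylor, age 45, salary $53000
  Pat Anderson, age 65, salary $45000

Highest salary: Heidi Taylor ($129000)

Heidi Taylor


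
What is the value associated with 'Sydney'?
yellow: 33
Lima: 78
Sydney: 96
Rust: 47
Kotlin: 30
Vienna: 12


Looking up key 'Sydney'
Value: 96

96


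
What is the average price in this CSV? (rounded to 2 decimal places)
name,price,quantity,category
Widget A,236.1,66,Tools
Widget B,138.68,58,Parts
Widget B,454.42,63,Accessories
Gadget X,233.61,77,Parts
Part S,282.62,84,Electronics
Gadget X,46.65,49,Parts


Computing average price:
Values: [236.1, 138.68, 454.42, 233.61, 282.62, 46.65]
Sum = 1392.08
Count = 6
Average = 1392.08/6 ≈ 232.01 (rounded to 2 decimal places)

232.01


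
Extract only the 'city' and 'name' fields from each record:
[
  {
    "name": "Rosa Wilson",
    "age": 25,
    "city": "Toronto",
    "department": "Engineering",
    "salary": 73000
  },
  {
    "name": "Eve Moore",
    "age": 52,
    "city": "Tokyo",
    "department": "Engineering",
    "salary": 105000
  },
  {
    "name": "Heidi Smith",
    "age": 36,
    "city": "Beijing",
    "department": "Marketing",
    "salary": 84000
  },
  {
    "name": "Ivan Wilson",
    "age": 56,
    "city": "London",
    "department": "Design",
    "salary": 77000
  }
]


Original: 4 records with fields: name, age, city, department, salary
Keep: ['city', 'name']
Drop: ['age', 'department', 'salary']
Result: 4 records, 2 fields each

[
  {
    "city": "Toronto",
    "name": "Rosa Wilson"
  },
  {
    "city": "Tokyo",
    "name": "Eve Moore"
  },
  {
    "city": "Beijing",
    "name": "Heidi Smith"
  },
  {
    "city": "London",
    "name": "Ivan Wilson"
  }
]


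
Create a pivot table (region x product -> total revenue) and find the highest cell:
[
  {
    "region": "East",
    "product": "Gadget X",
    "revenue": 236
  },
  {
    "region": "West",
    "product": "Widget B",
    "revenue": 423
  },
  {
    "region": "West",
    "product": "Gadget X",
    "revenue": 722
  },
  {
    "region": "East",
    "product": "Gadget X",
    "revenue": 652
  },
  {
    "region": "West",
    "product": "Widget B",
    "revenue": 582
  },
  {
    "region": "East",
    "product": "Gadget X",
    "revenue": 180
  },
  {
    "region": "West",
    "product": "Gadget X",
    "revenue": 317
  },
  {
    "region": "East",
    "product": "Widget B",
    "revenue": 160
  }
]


Pivot: region (rows) x product (columns) -> total revenue

     Gadget X      Widget B    
East          1068           160  
West          1039          1005  

Highest: East / Gadget X = $1068

East / Gadget X = $1068


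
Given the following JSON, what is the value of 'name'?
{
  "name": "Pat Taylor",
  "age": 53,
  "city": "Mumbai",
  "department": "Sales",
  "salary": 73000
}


Looking up field 'name'
Value: Pat Taylor

Pat Taylor


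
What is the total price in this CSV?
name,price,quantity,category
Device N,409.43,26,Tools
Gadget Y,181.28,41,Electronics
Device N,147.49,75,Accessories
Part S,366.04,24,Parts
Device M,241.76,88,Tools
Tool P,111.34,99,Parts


Computing total price:
Values: [409.43, 181.28, 147.49, 366.04, 241.76, 111.34]
Sum = 1457.34

1457.34


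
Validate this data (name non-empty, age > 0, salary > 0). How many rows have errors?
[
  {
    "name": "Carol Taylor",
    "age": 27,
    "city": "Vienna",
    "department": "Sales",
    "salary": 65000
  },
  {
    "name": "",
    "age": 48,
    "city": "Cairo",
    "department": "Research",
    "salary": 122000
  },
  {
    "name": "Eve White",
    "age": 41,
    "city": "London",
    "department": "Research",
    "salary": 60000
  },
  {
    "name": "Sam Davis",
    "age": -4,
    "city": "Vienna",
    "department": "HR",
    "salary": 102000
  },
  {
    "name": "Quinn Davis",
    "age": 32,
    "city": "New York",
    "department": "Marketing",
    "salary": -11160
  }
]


Validating 5 records:
Rules: name non-empty, age > 0, salary > 0

  Row 1 (Carol Taylor): OK
  Row 2 (???): empty name
  Row 3 (Eve White): OK
  Row 4 (Sam Davis): negative age: -4
  Row 5 (Quinn Davis): negative salary: -11160

Total errors: 3

3 errors


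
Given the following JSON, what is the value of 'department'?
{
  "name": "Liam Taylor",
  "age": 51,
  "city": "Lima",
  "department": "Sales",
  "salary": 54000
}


Looking up field 'department'
Value: Sales

Sales


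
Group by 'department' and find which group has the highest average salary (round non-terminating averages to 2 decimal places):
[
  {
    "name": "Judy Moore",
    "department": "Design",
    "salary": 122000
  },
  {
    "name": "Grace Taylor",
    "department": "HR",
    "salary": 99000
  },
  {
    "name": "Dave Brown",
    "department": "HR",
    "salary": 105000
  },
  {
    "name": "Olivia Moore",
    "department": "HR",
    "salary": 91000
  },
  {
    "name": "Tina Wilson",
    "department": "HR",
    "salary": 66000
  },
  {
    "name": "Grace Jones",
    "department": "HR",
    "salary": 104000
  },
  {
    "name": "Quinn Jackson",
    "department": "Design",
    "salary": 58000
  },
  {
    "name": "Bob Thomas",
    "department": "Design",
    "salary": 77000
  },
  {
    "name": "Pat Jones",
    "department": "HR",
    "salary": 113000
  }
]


Group by: department

Groups:
  Design: 3 people, avg salary = 257000/3 ≈ $85666.67
  HR: 6 people, avg salary = 578000/6 ≈ $96333.33

Highest average salary: HR (≈$96333.33)

HR (≈$96333.33)


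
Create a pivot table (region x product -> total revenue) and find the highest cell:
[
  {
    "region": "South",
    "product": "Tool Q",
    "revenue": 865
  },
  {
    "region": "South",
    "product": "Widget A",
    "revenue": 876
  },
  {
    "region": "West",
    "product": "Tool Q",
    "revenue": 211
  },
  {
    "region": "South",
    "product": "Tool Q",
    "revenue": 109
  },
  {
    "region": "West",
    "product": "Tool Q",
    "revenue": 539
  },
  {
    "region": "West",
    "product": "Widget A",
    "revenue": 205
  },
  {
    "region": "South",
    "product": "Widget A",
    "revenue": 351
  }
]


Pivot: region (rows) x product (columns) -> total revenue

     Tool Q        Widget A    
South          974          1227  
West           750           205  

Highest: South / Widget A = $1227

South / Widget A = $1227


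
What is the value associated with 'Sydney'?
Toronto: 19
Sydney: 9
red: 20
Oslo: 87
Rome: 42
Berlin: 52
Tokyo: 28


Looking up key 'Sydney'
Value: 9

9


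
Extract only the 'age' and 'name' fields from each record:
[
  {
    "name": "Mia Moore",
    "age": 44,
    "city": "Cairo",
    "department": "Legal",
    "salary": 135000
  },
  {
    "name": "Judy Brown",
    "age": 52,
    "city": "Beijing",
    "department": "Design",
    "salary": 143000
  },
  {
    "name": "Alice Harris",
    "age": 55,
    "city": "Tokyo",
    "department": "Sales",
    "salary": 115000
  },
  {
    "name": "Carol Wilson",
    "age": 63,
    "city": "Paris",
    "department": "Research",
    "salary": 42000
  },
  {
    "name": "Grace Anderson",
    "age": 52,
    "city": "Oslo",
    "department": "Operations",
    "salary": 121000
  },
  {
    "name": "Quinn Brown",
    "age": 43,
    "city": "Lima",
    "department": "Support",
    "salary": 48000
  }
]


Original: 6 records with fields: name, age, city, department, salary
Keep: ['age', 'name']
Drop: ['city', 'department', 'salary']
Result: 6 records, 2 fields each

[
  {
    "age": 44,
    "name": "Mia Moore"
  },
  {
    "age": 52,
    "name": "Judy Brown"
  },
  {
    "age": 55,
    "name": "Alice Harris"
  },
  {
    "age": 63,
    "name": "Carol Wilson"
  },
  {
    "age": 52,
    "name": "Grace Anderson"
  },
  {
    "age": 43,
    "name": "Quinn Brown"
  }
]


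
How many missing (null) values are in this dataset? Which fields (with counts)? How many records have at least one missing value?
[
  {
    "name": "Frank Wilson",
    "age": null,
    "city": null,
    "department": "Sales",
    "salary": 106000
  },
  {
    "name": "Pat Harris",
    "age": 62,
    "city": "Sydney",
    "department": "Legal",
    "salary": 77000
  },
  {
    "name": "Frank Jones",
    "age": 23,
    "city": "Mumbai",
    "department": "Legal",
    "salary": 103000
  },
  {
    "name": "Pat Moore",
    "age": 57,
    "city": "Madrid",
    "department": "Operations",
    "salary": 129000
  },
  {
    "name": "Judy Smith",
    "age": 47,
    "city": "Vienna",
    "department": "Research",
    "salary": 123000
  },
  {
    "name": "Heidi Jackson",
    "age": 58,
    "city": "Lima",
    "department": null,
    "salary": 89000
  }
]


Checking for missing (null) values in 6 records:

  Frank Wilson: age, city
  Pat Harris: complete
  Frank Jones: complete
  Pat Moore: complete
  Judy Smith: complete
  Heidi Jackson: department

Per field:
  name: 0 missing
  age: 1 missing
  city: 1 missing
  department: 1 missing
  salary: 0 missing

Total missing values: 3
Records with any missing: 2

3 missing values (age: 1, city: 1, department: 1); 2 incomplete records


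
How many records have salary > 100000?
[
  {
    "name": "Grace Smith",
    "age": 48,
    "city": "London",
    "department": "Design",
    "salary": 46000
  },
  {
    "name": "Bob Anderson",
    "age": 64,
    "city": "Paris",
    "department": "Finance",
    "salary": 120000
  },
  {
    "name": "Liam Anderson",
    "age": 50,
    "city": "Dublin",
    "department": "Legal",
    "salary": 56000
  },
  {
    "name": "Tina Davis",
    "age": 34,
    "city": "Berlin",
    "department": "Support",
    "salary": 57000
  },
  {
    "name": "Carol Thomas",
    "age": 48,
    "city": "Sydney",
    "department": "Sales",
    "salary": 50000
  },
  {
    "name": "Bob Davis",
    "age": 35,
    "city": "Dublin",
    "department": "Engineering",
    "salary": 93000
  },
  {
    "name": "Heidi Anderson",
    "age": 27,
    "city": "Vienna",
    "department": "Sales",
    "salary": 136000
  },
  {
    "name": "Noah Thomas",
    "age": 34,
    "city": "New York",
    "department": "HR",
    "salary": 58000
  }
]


Data: 8 records
Condition: salary > 100000

Checking each record:
  Grace Smith: 46000
  Bob Anderson: 120000 MATCH
  Liam Anderson: 56000
  Tina Davis: 57000
  Carol Thomas: 50000
  Bob Davis: 93000
  Heidi Anderson: 136000 MATCH
  Noah Thomas: 58000

Count: 2

2


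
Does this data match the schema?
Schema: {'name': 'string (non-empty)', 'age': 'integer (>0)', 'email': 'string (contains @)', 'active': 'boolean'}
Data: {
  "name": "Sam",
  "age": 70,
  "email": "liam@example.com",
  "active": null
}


Validating each field against schema:
  name: OK (non-empty string)
  age: OK (positive integer)
  email: OK (string with @)
  active: FAIL (null is not a boolean)

Result: INVALID (1 error: active)

INVALID (1 error: active)


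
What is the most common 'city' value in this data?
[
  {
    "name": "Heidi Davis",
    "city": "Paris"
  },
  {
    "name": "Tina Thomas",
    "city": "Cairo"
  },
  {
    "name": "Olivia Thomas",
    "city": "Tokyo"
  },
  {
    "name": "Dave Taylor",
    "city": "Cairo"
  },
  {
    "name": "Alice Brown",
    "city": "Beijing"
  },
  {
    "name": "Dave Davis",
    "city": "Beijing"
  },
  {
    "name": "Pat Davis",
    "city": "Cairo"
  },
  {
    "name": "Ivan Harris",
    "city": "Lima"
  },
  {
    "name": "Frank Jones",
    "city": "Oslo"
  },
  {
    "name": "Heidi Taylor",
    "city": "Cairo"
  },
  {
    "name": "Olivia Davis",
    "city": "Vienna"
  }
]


Counting 'city' values across 11 records:

  Cairo: 4 ####
  Beijing: 2 ##
  Paris: 1 #
  Tokyo: 1 #
  Lima: 1 #
  Oslo: 1 #
  Vienna: 1 #

Most common: Cairo (4 times)

Cairo (4 times)


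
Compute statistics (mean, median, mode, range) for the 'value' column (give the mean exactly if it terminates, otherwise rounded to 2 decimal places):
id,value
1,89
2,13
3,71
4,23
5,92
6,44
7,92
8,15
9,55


Data: [89, 13, 71, 23, 92, 44, 92, 15, 55]
Count: 9
Sum: 494
Mean: 494/9 ≈ 54.89 (rounded to 2 decimal places)
Sorted: [13, 15, 23, 44, 55, 71, 89, 92, 92]
Median: 55.0
Mode: 92 (2 times)
Range: 92 - 13 = 79
Min: 13, Max: 92

mean≈54.89, median=55.0, mode=92, range=79


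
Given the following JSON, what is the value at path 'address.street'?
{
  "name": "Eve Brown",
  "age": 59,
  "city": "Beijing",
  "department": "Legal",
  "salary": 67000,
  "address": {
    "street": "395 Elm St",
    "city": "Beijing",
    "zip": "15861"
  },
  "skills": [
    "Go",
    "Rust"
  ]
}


Query: address.street
Path: address -> street
Value: 395 Elm St

395 Elm St


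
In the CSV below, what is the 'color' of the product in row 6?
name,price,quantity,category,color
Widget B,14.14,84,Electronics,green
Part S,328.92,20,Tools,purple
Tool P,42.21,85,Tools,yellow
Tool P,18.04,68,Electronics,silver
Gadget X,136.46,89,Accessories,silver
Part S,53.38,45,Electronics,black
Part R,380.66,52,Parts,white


Query: Row 6 ('Part S'), column 'color'
Value: black

black


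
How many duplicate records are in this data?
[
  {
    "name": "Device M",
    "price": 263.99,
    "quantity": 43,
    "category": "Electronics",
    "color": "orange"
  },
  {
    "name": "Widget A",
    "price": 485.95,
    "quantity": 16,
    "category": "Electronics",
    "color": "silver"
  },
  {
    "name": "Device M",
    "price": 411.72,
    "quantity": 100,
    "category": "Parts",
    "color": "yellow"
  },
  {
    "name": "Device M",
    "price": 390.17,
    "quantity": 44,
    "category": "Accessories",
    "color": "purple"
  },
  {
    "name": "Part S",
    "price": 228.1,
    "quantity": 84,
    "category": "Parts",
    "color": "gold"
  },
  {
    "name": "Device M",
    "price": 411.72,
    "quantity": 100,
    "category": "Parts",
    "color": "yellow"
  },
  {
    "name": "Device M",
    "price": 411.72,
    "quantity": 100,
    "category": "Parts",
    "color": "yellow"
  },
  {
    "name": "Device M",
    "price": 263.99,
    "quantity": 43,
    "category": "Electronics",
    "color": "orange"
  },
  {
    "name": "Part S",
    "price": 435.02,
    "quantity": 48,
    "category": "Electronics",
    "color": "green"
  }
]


Checking 9 records for duplicates:

  Row 1: Device M ($263.99, qty 43)
  Row 2: Widget A ($485.95, qty 16)
  Row 3: Device M ($411.72, qty 100)
  Row 4: Device M ($390.17, qty 44)
  Row 5: Part S ($228.1, qty 84)
  Row 6: Device M ($411.72, qty 100) <-- DUPLICATE
  Row 7: Device M ($411.72, qty 100) <-- DUPLICATE
  Row 8: Device M ($263.99, qty 43) <-- DUPLICATE
  Row 9: Part S ($435.02, qty 48)

Duplicates found: 3
Unique records: 6

3 duplicates, 6 unique


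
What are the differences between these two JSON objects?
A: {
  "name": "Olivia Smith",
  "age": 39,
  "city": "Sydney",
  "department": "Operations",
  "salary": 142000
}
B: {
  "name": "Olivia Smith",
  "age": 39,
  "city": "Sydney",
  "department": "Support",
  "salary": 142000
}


Comparing each field (in key order):
  name: same
  age: same
  city: same
  department: DIFFERENT
  salary: same
Differences:
  department: Operations -> Support

1 field(s) changed

1 change: department


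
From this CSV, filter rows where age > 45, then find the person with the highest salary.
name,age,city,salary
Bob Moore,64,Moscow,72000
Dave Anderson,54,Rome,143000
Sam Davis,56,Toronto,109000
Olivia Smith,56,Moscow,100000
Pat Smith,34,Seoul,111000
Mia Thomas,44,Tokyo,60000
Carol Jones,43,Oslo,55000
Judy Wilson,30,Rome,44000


Filter: age > 45
Sort by: salary (descending)

Filtered records (4):
  Dave Anderson, age 54, salary $143000
  Sam Davis, age 56, salary $109000
  Olivia Smith, age 56, salary $100000
  Bob Moore, age 64, salary $72000

Highest salary: Dave Anderson ($143000)

Dave Anderson


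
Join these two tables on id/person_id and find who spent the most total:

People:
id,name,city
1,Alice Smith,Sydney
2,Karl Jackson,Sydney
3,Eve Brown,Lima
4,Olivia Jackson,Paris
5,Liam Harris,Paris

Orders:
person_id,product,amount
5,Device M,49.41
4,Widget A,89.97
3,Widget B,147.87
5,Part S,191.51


Join on: people.id = orders.person_id

Joined rows:
  Liam Harris (Paris) bought Device M for $49.41
  Olivia Jackson (Paris) bought Widget A for $89.97
  Eve Brown (Lima) bought Widget B for $147.87
  Liam Harris (Paris) bought Part S for $191.51

Total per person:
  Liam Harris: $240.92
  Eve Brown: $147.87
  Olivia Jackson: $89.97

Top spender: Liam Harris ($240.92)

Liam Harris ($240.92)


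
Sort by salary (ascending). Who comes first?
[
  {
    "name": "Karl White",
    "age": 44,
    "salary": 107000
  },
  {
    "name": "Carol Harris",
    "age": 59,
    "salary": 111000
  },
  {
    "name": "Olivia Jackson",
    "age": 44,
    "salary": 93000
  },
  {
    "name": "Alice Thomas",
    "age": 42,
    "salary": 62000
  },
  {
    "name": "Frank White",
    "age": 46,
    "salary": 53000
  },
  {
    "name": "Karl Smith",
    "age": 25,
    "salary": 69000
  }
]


Sort by: salary (ascending)

Sorted order:
  1. Frank White (salary = 53000)
  2. Alice Thomas (salary = 62000)
  3. Karl Smith (salary = 69000)
  4. Olivia Jackson (salary = 93000)
  5. Karl White (salary = 107000)
  6. Carol Harris (salary = 111000)

First: Frank White

Frank White


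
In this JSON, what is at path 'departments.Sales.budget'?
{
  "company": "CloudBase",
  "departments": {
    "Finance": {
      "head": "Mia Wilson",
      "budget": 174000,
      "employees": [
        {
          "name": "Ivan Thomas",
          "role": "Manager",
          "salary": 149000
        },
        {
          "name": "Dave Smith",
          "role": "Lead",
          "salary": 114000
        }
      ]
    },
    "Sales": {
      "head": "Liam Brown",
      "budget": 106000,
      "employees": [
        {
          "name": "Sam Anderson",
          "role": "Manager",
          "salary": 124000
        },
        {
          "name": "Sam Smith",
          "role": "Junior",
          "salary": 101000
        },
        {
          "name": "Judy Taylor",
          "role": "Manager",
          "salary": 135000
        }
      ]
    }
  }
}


Path: departments.Sales.budget

Navigate:
  -> departments
  -> Sales
  -> budget = 106000

106000
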